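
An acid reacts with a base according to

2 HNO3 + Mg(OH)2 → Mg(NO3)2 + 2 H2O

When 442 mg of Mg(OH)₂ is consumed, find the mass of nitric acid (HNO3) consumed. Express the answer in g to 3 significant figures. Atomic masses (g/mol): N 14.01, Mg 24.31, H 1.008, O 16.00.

0.955 g

M(Mg(OH)2) = 24.31 + 2(16.00) + 2(1.008) = 58.326 g/mol.
M(HNO3) = 1.008 + 14.01 + 3(16.00) = 63.018 g/mol.
Convert: 442 mg = 0.4420 g.
n(Mg(OH)2) = 0.4420 g / 58.326 g/mol = 0.007578 mol.
From the equation the Mg(OH)2:HNO3 mole ratio is 1:2, so n(HNO3) = 0.007578 × 2/1 = 0.01516 mol.
Mass of HNO3 = 0.01516 mol × 63.018 g/mol = 0.9551 g.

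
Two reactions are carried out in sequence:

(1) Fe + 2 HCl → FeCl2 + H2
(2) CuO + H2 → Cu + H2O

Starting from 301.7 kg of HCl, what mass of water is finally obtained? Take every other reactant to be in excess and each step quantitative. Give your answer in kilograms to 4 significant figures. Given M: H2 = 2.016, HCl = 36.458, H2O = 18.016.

301.7 kg = 301700 g.
n(HCl) = 301700 / 36.458 = 8275.3 mol.
Step 1 gives a 2:1 ratio of HCl to H2, so n(H2) = 4137.6 mol.
In step 2 the H2:H2O ratio is 1:1, so n(H2O) = 4137.6 mol.
Mass of H2O = 4137.6 × 18.016 = 74544 g = 74.54 kg.

74.54 kg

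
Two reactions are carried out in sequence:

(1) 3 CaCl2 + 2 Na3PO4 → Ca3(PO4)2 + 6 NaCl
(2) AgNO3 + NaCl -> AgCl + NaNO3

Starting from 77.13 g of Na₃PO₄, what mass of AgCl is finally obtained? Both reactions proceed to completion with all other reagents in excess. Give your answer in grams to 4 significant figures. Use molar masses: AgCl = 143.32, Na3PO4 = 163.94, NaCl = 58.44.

202.3 g

n(Na3PO4) = 77.130 / 163.94 = 0.47048 mol.
Step 1 gives a 2:6 ratio of Na3PO4 to NaCl, so n(NaCl) = 1.4114 mol.
In step 2 the NaCl:AgCl ratio is 1:1, so n(AgCl) = 1.4114 mol.
Mass of AgCl = 1.4114 × 143.32 = 202.29 g.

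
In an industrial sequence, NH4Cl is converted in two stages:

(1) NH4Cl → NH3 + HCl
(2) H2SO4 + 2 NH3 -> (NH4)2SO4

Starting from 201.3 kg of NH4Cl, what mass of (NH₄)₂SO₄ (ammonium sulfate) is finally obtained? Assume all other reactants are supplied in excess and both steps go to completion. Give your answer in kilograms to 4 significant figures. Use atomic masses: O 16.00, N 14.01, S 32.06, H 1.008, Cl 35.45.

248.6 kg

M(NH4Cl) = 14.01 + 4(1.008) + 35.45 = 53.492 g/mol.
M((NH4)2SO4) = 2(14.01) + 8(1.008) + 32.06 + 4(16.00) = 132.144 g/mol.
201.3 kg = 201300 g.
n(NH4Cl) = 201300 / 53.492 = 3763.2 mol.
Step 1 gives a 1:1 ratio of NH4Cl to NH3, so n(NH3) = 3763.2 mol.
In step 2 the NH3:(NH4)2SO4 ratio is 2:1, so n((NH4)2SO4) = 1881.6 mol.
Mass of (NH4)2SO4 = 1881.6 × 132.144 = 248640 g = 248.6 kg.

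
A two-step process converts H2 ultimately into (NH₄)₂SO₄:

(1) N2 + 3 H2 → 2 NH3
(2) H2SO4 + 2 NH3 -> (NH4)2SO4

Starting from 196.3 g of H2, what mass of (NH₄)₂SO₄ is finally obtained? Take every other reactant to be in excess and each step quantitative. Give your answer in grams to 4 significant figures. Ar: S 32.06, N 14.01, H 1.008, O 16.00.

4289 g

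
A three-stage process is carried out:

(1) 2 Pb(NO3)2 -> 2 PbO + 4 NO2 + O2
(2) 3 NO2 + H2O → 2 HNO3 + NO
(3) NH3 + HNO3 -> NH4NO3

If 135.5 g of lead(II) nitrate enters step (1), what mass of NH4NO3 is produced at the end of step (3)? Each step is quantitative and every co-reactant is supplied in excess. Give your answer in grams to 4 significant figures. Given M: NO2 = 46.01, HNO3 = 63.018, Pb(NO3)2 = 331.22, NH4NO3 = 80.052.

43.67 g

n(Pb(NO3)2) = 135.5 / 331.22 = 0.40909 mol.
Reaction (1): Pb(NO3)2→NO2 ratio 2:4 ⇒ n(NO2) = 0.81819 mol.
Reaction (2): NO2→HNO3 ratio 3:2 ⇒ n(HNO3) = 0.54546 mol.
Reaction (3): HNO3→NH4NO3 ratio 1:1 ⇒ n(NH4NO3) = 0.54546 mol.
Mass of NH4NO3 = 0.54546 × 80.052 = 43.665 g.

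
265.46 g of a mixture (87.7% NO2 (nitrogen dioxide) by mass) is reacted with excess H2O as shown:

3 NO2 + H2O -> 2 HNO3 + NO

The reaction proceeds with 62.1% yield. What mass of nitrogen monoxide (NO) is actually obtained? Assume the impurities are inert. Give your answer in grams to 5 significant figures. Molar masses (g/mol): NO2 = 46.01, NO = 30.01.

Pure NO2 available = 265.46 g × 0.877 = 232.808 g.
n(NO2) = 232.808 g / 46.01 g/mol = 5.05995 mol.
From the equation the NO2:NO mole ratio is 3:1, so n(NO) = 5.05995 × 1/3 = 1.68665 mol.
Mass of NO = 1.68665 mol × 30.01 g/mol = 50.6164 g.
Actual mass collected = 50.6164 g × 0.621 = 31.4328 g.

31.433 g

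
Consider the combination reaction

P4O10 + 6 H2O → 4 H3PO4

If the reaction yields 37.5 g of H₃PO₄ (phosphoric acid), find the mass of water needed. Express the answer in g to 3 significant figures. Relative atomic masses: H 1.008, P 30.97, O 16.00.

M(H3PO4) = 3(1.008) + 30.97 + 4(16.00) = 97.994 g/mol.
M(H2O) = 2(1.008) + 16.00 = 18.016 g/mol.
n(H3PO4) = 37.50 g / 97.994 g/mol = 0.3827 mol.
From the equation the H3PO4:H2O mole ratio is 4:6, so n(H2O) = 0.3827 × 6/4 = 0.5740 mol.
Mass of H2O = 0.5740 mol × 18.016 g/mol = 10.34 g.

10.3 g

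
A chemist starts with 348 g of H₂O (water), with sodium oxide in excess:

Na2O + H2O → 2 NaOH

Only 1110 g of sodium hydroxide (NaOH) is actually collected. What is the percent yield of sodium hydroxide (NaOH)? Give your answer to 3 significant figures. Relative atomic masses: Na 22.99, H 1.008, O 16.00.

71.8 %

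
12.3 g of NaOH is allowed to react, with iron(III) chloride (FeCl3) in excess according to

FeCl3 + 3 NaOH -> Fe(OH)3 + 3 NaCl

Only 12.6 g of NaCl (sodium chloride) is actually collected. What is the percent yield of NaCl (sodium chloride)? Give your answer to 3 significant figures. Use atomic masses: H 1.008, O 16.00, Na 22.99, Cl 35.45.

70.1 %

M(NaOH) = 22.99 + 16.00 + 1.008 = 39.998 g/mol.
M(NaCl) = 22.99 + 35.45 = 58.44 g/mol.
n(NaOH) = 12.30 g / 39.998 g/mol = 0.3075 mol.
From the equation the NaOH:NaCl mole ratio is 3:3, so n(NaCl) = 0.3075 × 3/3 = 0.3075 mol.
Mass of NaCl = 0.3075 mol × 58.44 g/mol = 17.97 g.
This is the theoretical yield. Percent yield = 12.6 g / 17.97 g × 100% = 70.11%.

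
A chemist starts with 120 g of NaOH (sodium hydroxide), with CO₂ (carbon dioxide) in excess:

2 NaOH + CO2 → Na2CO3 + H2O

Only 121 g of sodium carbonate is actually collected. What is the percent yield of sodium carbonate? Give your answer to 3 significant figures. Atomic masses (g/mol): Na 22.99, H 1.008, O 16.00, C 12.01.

M(NaOH) = 22.99 + 16.00 + 1.008 = 39.998 g/mol.
M(Na2CO3) = 2(22.99) + 12.01 + 3(16.00) = 105.99 g/mol.
n(NaOH) = 120.0 g / 39.998 g/mol = 3.000 mol.
From the equation the NaOH:Na2CO3 mole ratio is 2:1, so n(Na2CO3) = 3.000 × 1/2 = 1.500 mol.
Mass of Na2CO3 = 1.500 mol × 105.99 g/mol = 159.0 g.
This is the theoretical yield. Percent yield = 121 g / 159.0 g × 100% = 76.10%.

76.1 %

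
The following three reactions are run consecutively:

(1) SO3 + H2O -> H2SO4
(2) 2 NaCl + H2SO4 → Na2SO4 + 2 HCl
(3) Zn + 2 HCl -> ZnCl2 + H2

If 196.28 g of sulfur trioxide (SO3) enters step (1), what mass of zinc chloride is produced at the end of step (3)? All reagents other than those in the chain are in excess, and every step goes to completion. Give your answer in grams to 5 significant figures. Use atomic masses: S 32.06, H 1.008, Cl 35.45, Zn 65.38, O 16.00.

334.11 g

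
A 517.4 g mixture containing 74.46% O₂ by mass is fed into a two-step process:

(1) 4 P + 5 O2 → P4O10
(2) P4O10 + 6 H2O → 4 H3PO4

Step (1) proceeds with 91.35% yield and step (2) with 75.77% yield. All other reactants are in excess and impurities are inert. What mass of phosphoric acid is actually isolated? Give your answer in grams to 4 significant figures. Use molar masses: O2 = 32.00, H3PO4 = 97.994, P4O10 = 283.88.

653.3 g

Pure O2 = 517.4 × 0.7446 = 385.26 g.
n(O2) = 385.26 / 32.00 = 12.039 mol.
Step 1 (O2:P4O10 = 5:1): theoretical n(P4O10) = 2.4079 mol; at 91.35% yield, n(P4O10) = 2.1996 mol.
Step 2 (P4O10:H3PO4 = 1:4): theoretical n(H3PO4) = 8.7983 mol, so theoretical mass = 8.7983 × 97.994 = 862.18 g.
At 75.77% yield, actual mass of H3PO4 = 862.18 × 0.7577 = 653.27 g.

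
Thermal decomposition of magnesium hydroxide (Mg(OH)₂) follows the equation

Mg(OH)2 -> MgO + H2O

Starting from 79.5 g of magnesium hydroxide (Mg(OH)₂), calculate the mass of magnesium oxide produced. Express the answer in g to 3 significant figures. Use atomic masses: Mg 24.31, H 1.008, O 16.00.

M(Mg(OH)2) = 24.31 + 2(16.00) + 2(1.008) = 58.326 g/mol.
M(MgO) = 24.31 + 16.00 = 40.31 g/mol.
n(Mg(OH)2) = 79.50 g / 58.326 g/mol = 1.363 mol.
From the equation the Mg(OH)2:MgO mole ratio is 1:1, so n(MgO) = 1.363 × 1/1 = 1.363 mol.
Mass of MgO = 1.363 mol × 40.31 g/mol = 54.94 g.

54.9 g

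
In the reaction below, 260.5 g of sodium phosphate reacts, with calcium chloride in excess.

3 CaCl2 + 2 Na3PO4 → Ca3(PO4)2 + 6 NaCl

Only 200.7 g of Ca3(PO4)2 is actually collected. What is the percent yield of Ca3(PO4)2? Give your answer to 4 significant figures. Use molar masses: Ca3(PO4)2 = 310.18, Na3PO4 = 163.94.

n(Na3PO4) = 260.50 g / 163.94 g/mol = 1.5890 mol.
From the equation the Na3PO4:Ca3(PO4)2 mole ratio is 2:1, so n(Ca3(PO4)2) = 1.5890 × 1/2 = 0.79450 mol.
Mass of Ca3(PO4)2 = 0.79450 mol × 310.18 g/mol = 246.44 g.
This is the theoretical yield. Percent yield = 200.7 g / 246.44 g × 100% = 81.441%.

81.44 %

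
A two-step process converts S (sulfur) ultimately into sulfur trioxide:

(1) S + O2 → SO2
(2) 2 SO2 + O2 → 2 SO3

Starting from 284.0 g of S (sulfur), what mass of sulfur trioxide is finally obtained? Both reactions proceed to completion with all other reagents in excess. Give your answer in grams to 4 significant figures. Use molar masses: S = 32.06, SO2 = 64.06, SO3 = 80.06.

709.2 g

n(S) = 284.00 / 32.06 = 8.8584 mol.
Step 1 gives a 1:1 ratio of S to SO2, so n(SO2) = 8.8584 mol.
In step 2 the SO2:SO3 ratio is 2:2, so n(SO3) = 8.8584 mol.
Mass of SO3 = 8.8584 × 80.06 = 709.20 g.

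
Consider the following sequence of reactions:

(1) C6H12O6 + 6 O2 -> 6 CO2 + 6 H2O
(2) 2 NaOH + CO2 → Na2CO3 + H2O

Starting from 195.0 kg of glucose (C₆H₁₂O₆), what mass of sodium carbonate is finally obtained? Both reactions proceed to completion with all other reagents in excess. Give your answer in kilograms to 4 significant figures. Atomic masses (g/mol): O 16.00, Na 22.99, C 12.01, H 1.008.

688.3 kg

M(C6H12O6) = 6(12.01) + 12(1.008) + 6(16.00) = 180.156 g/mol.
M(Na2CO3) = 2(22.99) + 12.01 + 3(16.00) = 105.99 g/mol.
195.0 kg = 195000 g.
n(C6H12O6) = 195000 / 180.156 = 1082.4 mol.
Step 1 gives a 1:6 ratio of C6H12O6 to CO2, so n(CO2) = 6494.4 mol.
In step 2 the CO2:Na2CO3 ratio is 1:1, so n(Na2CO3) = 6494.4 mol.
Mass of Na2CO3 = 6494.4 × 105.99 = 688340 g = 688.3 kg.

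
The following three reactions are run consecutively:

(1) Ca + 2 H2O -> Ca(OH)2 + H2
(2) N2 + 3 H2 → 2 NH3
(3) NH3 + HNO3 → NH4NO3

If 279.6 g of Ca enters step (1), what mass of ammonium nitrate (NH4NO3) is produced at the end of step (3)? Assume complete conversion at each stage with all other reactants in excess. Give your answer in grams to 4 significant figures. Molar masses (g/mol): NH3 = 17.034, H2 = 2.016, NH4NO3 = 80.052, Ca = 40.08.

372.3 g

n(Ca) = 279.6 / 40.08 = 6.9760 mol.
Reaction (1): Ca→H2 ratio 1:1 ⇒ n(H2) = 6.9760 mol.
Reaction (2): H2→NH3 ratio 3:2 ⇒ n(NH3) = 4.6507 mol.
Reaction (3): NH3→NH4NO3 ratio 1:1 ⇒ n(NH4NO3) = 4.6507 mol.
Mass of NH4NO3 = 4.6507 × 80.052 = 372.30 g.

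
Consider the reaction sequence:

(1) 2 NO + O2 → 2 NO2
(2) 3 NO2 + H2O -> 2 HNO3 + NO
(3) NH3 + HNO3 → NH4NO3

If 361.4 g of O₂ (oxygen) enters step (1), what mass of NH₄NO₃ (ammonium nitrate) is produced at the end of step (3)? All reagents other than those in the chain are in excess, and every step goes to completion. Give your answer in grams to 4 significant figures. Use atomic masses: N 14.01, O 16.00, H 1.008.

1205 g

M(O2) = 2(16.00) = 32.00 g/mol.
M(NH4NO3) = 2(14.01) + 4(1.008) + 3(16.00) = 80.052 g/mol.
n(O2) = 361.4 / 32.00 = 11.294 mol.
Reaction (1): O2→NO2 ratio 1:2 ⇒ n(NO2) = 22.587 mol.
Reaction (2): NO2→HNO3 ratio 3:2 ⇒ n(HNO3) = 15.058 mol.
Reaction (3): HNO3→NH4NO3 ratio 1:1 ⇒ n(NH4NO3) = 15.058 mol.
Mass of NH4NO3 = 15.058 × 80.052 = 1205.4 g.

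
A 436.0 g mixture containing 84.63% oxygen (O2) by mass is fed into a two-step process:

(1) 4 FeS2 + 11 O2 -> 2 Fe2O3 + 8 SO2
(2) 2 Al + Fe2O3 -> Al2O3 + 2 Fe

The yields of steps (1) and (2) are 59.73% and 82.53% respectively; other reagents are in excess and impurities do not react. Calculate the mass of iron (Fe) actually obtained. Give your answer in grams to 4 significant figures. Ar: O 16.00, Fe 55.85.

115.4 g

Pure O2 = 436.0 × 0.8463 = 368.99 g.
M(O2) = 2(16.00) = 32.00 g/mol.
M(Fe) = 55.85 g/mol.
n(O2) = 368.99 / 32.00 = 11.531 mol.
Step 1 (O2:Fe2O3 = 11:2): theoretical n(Fe2O3) = 2.0965 mol; at 59.73% yield, n(Fe2O3) = 1.2522 mol.
Step 2 (Fe2O3:Fe = 1:2): theoretical n(Fe) = 2.5045 mol, so theoretical mass = 2.5045 × 55.85 = 139.88 g.
At 82.53% yield, actual mass of Fe = 139.88 × 0.8253 = 115.44 g.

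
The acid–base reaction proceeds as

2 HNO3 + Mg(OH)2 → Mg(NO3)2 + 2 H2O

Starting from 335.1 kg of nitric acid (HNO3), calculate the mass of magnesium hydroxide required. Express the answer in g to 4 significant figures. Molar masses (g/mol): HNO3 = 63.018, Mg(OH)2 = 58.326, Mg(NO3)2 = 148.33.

155100 g

Convert: 335.1 kg = 335100 g.
n(HNO3) = 335100 g / 63.018 g/mol = 5317.5 mol.
From the equation the HNO3:Mg(OH)2 mole ratio is 2:1, so n(Mg(OH)2) = 5317.5 × 1/2 = 2658.8 mol.
Mass of Mg(OH)2 = 2658.8 mol × 58.326 g/mol = 155080 g.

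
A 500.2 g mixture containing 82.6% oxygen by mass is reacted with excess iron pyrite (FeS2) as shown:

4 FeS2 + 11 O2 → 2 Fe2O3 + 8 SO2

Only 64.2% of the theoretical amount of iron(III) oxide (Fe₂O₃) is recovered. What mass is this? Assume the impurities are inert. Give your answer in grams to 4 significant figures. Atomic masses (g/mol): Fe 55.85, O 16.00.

240.7 g

Pure O2 available = 500.2 g × 0.826 = 413.17 g.
M(O2) = 2(16.00) = 32.00 g/mol.
M(Fe2O3) = 2(55.85) + 3(16.00) = 159.70 g/mol.
n(O2) = 413.17 g / 32.00 g/mol = 12.911 mol.
From the equation the O2:Fe2O3 mole ratio is 11:2, so n(Fe2O3) = 12.911 × 2/11 = 2.3475 mol.
Mass of Fe2O3 = 2.3475 mol × 159.70 g/mol = 374.90 g.
Actual mass collected = 374.90 g × 0.642 = 240.69 g.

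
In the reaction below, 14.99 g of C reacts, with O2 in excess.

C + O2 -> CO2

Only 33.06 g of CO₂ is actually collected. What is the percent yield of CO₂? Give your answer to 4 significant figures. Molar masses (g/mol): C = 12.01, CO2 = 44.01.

n(C) = 14.990 g / 12.01 g/mol = 1.2481 mol.
From the equation the C:CO2 mole ratio is 1:1, so n(CO2) = 1.2481 × 1/1 = 1.2481 mol.
Mass of CO2 = 1.2481 mol × 44.01 g/mol = 54.930 g.
This is the theoretical yield. Percent yield = 33.06 g / 54.930 g × 100% = 60.186%.

60.19 %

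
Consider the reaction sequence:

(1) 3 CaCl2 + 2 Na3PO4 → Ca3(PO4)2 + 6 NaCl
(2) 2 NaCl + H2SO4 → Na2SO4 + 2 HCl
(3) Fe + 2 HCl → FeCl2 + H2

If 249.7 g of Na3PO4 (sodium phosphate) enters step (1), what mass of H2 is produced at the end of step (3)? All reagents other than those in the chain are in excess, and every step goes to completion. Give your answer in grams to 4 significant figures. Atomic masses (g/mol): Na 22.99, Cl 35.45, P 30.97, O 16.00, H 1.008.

4.606 g

M(Na3PO4) = 3(22.99) + 30.97 + 4(16.00) = 163.94 g/mol.
M(H2) = 2(1.008) = 2.016 g/mol.
n(Na3PO4) = 249.7 / 163.94 = 1.5231 mol.
Reaction (1): Na3PO4→NaCl ratio 2:6 ⇒ n(NaCl) = 4.5694 mol.
Reaction (2): NaCl→HCl ratio 2:2 ⇒ n(HCl) = 4.5694 mol.
Reaction (3): HCl→H2 ratio 2:1 ⇒ n(H2) = 2.2847 mol.
Mass of H2 = 2.2847 × 2.016 = 4.6059 g.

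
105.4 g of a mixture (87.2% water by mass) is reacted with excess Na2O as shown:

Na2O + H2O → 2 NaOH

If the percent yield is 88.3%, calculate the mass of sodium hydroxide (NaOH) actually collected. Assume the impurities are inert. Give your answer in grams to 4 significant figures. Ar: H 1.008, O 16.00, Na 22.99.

360.4 g

Pure H2O available = 105.4 g × 0.872 = 91.909 g.
M(H2O) = 2(1.008) + 16.00 = 18.016 g/mol.
M(NaOH) = 22.99 + 16.00 + 1.008 = 39.998 g/mol.
n(H2O) = 91.909 g / 18.016 g/mol = 5.1015 mol.
From the equation the H2O:NaOH mole ratio is 1:2, so n(NaOH) = 5.1015 × 2/1 = 10.203 mol.
Mass of NaOH = 10.203 mol × 39.998 g/mol = 408.10 g.
Actual mass collected = 408.10 g × 0.883 = 360.35 g.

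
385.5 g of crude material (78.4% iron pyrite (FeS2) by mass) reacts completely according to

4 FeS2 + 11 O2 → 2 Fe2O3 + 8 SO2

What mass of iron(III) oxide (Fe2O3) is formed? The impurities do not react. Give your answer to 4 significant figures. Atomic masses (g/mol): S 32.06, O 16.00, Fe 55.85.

Mass of pure FeS2 = 385.5 g × 0.784 = 302.23 g.
M(FeS2) = 55.85 + 2(32.06) = 119.97 g/mol.
M(Fe2O3) = 2(55.85) + 3(16.00) = 159.70 g/mol.
n(FeS2) = 302.23 g / 119.97 g/mol = 2.5192 mol.
From the equation the FeS2:Fe2O3 mole ratio is 4:2, so n(Fe2O3) = 2.5192 × 2/4 = 1.2596 mol.
Mass of Fe2O3 = 1.2596 mol × 159.70 g/mol = 201.16 g.

201.2 g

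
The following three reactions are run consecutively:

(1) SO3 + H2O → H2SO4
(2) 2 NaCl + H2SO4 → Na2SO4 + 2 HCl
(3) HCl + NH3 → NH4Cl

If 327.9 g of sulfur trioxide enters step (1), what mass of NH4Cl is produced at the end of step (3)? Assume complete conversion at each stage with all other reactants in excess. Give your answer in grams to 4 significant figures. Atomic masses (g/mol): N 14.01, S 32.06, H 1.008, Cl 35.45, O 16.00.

M(SO3) = 32.06 + 3(16.00) = 80.06 g/mol.
M(NH4Cl) = 14.01 + 4(1.008) + 35.45 = 53.492 g/mol.
n(SO3) = 327.9 / 80.06 = 4.0957 mol.
Reaction (1): SO3→H2SO4 ratio 1:1 ⇒ n(H2SO4) = 4.0957 mol.
Reaction (2): H2SO4→HCl ratio 1:2 ⇒ n(HCl) = 8.1914 mol.
Reaction (3): HCl→NH4Cl ratio 1:1 ⇒ n(NH4Cl) = 8.1914 mol.
Mass of NH4Cl = 8.1914 × 53.492 = 438.17 g.

438.2 g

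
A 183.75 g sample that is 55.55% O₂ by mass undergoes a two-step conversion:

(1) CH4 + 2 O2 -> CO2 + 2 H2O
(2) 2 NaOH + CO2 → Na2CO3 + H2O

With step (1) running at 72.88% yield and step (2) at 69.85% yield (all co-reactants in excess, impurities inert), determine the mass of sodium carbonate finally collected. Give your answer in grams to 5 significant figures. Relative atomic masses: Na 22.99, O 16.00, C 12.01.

86.054 g

Pure O2 = 183.75 × 0.5555 = 102.073 g.
M(O2) = 2(16.00) = 32.00 g/mol.
M(Na2CO3) = 2(22.99) + 12.01 + 3(16.00) = 105.99 g/mol.
n(O2) = 102.073 / 32.00 = 3.18979 mol.
Step 1 (O2:CO2 = 2:1): theoretical n(CO2) = 1.59489 mol; at 72.88% yield, n(CO2) = 1.16236 mol.
Step 2 (CO2:Na2CO3 = 1:1): theoretical n(Na2CO3) = 1.16236 mol, so theoretical mass = 1.16236 × 105.99 = 123.198 g.
At 69.85% yield, actual mass of Na2CO3 = 123.198 × 0.6985 = 86.0540 g.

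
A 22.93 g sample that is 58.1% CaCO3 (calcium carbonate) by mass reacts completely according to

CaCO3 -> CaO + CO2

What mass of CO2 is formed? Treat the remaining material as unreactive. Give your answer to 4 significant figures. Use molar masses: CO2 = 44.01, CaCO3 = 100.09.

5.858 g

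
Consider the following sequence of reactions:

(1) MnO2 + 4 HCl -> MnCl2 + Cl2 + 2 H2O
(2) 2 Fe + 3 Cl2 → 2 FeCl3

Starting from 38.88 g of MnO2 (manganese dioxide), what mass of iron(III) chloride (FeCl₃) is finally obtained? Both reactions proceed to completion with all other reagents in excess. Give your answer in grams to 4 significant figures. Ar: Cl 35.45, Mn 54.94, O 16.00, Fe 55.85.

M(MnO2) = 54.94 + 2(16.00) = 86.94 g/mol.
M(FeCl3) = 55.85 + 3(35.45) = 162.20 g/mol.
n(MnO2) = 38.880 / 86.94 = 0.44720 mol.
Step 1 gives a 1:1 ratio of MnO2 to Cl2, so n(Cl2) = 0.44720 mol.
In step 2 the Cl2:FeCl3 ratio is 3:2, so n(FeCl3) = 0.29814 mol.
Mass of FeCl3 = 0.29814 × 162.20 = 48.358 g.

48.36 g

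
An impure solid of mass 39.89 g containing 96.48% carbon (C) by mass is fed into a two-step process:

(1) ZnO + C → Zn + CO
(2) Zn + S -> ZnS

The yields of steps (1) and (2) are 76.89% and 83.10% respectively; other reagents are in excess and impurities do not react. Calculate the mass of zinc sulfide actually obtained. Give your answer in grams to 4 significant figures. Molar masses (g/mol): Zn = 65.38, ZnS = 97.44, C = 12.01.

199.5 g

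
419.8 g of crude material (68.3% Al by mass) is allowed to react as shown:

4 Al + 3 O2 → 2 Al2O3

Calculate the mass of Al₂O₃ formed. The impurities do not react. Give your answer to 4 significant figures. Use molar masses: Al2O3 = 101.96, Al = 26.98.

541.8 g

Mass of pure Al = 419.8 g × 0.683 = 286.72 g.
n(Al) = 286.72 g / 26.98 g/mol = 10.627 mol.
From the equation the Al:Al2O3 mole ratio is 4:2, so n(Al2O3) = 10.627 × 2/4 = 5.3136 mol.
Mass of Al2O3 = 5.3136 mol × 101.96 g/mol = 541.78 g.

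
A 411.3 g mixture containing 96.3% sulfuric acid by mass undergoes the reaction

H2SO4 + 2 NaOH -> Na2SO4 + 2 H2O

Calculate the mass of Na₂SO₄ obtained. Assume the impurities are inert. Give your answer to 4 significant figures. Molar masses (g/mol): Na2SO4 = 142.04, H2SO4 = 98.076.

573.6 g

Mass of pure H2SO4 = 411.3 g × 0.963 = 396.08 g.
n(H2SO4) = 396.08 g / 98.076 g/mol = 4.0385 mol.
From the equation the H2SO4:Na2SO4 mole ratio is 1:1, so n(Na2SO4) = 4.0385 × 1/1 = 4.0385 mol.
Mass of Na2SO4 = 4.0385 mol × 142.04 g/mol = 573.63 g.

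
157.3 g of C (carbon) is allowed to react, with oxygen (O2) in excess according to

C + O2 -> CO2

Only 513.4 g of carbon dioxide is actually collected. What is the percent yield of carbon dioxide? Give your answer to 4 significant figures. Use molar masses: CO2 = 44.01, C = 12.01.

n(C) = 157.30 g / 12.01 g/mol = 13.097 mol.
From the equation the C:CO2 mole ratio is 1:1, so n(CO2) = 13.097 × 1/1 = 13.097 mol.
Mass of CO2 = 13.097 mol × 44.01 g/mol = 576.42 g.
This is the theoretical yield. Percent yield = 513.4 g / 576.42 g × 100% = 89.067%.

89.07 %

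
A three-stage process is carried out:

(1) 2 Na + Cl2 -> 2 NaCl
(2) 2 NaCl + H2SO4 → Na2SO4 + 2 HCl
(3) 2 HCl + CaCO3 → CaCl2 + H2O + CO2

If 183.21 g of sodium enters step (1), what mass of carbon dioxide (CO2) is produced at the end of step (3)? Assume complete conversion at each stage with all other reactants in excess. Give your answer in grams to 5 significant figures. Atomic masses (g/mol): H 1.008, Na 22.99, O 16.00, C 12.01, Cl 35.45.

175.36 g

M(Na) = 22.99 g/mol.
M(CO2) = 12.01 + 2(16.00) = 44.01 g/mol.
n(Na) = 183.21 / 22.99 = 7.96912 mol.
Reaction (1): Na→NaCl ratio 2:2 ⇒ n(NaCl) = 7.96912 mol.
Reaction (2): NaCl→HCl ratio 2:2 ⇒ n(HCl) = 7.96912 mol.
Reaction (3): HCl→CO2 ratio 2:1 ⇒ n(CO2) = 3.98456 mol.
Mass of CO2 = 3.98456 × 44.01 = 175.360 g.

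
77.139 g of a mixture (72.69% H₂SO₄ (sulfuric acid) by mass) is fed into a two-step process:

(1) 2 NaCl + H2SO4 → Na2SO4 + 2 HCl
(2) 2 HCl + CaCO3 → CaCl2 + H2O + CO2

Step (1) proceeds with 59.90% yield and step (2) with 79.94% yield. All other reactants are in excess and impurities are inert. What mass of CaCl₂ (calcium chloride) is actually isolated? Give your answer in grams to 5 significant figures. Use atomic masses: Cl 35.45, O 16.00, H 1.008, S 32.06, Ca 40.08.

30.382 g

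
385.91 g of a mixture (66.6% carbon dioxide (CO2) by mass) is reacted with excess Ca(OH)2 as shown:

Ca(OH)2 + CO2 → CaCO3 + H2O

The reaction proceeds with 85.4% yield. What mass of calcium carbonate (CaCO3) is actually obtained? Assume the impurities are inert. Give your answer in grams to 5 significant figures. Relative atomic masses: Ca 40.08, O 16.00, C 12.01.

499.18 g

Pure CO2 available = 385.91 g × 0.666 = 257.016 g.
M(CO2) = 12.01 + 2(16.00) = 44.01 g/mol.
M(CaCO3) = 40.08 + 12.01 + 3(16.00) = 100.09 g/mol.
n(CO2) = 257.016 g / 44.01 g/mol = 5.83995 mol.
From the equation the CO2:CaCO3 mole ratio is 1:1, so n(CaCO3) = 5.83995 × 1/1 = 5.83995 mol.
Mass of CaCO3 = 5.83995 mol × 100.09 g/mol = 584.520 g.
Actual mass collected = 584.520 g × 0.854 = 499.180 g.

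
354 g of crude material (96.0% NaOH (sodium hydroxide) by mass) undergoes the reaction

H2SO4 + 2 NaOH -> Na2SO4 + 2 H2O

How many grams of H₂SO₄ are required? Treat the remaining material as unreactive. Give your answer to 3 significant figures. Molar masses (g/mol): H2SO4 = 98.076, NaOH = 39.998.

Mass of pure NaOH = 354 g × 0.960 = 339.8 g.
n(NaOH) = 339.8 g / 39.998 g/mol = 8.496 mol.
From the equation the NaOH:H2SO4 mole ratio is 2:1, so n(H2SO4) = 8.496 × 1/2 = 4.248 mol.
Mass of H2SO4 = 4.248 mol × 98.076 g/mol = 416.6 g.

417 g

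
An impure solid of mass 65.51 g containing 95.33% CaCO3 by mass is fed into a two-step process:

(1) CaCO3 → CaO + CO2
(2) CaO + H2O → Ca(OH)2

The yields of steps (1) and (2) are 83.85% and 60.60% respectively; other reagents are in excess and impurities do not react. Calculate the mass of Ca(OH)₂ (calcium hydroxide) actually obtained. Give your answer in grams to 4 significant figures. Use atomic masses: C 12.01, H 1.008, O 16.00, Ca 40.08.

23.49 g

Pure CaCO3 = 65.51 × 0.9533 = 62.451 g.
M(CaCO3) = 40.08 + 12.01 + 3(16.00) = 100.09 g/mol.
M(Ca(OH)2) = 40.08 + 2(16.00) + 2(1.008) = 74.096 g/mol.
n(CaCO3) = 62.451 / 100.09 = 0.62395 mol.
Step 1 (CaCO3:CaO = 1:1): theoretical n(CaO) = 0.62395 mol; at 83.85% yield, n(CaO) = 0.52318 mol.
Step 2 (CaO:Ca(OH)2 = 1:1): theoretical n(Ca(OH)2) = 0.52318 mol, so theoretical mass = 0.52318 × 74.096 = 38.765 g.
At 60.60% yield, actual mass of Ca(OH)2 = 38.765 × 0.6060 = 23.492 g.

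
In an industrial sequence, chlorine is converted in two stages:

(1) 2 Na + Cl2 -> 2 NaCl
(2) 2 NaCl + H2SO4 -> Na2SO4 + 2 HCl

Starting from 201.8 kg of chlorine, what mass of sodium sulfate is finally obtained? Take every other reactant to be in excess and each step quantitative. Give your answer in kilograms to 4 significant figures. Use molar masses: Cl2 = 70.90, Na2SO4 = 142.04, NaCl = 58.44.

201.8 kg = 201800 g.
n(Cl2) = 201800 / 70.90 = 2846.3 mol.
Step 1 gives a 1:2 ratio of Cl2 to NaCl, so n(NaCl) = 5692.5 mol.
In step 2 the NaCl:Na2SO4 ratio is 2:1, so n(Na2SO4) = 2846.3 mol.
Mass of Na2SO4 = 2846.3 × 142.04 = 404280 g = 404.3 kg.

404.3 kg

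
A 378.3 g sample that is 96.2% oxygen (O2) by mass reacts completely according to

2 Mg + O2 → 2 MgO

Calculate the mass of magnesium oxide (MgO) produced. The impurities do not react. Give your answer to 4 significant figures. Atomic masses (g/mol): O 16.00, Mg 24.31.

916.9 g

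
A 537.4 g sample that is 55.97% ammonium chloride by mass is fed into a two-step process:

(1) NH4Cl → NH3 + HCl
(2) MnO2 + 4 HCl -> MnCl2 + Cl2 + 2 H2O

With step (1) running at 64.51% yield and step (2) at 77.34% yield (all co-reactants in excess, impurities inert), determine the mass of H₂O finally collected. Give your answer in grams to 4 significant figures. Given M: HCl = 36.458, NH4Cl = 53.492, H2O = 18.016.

Pure NH4Cl = 537.4 × 0.5597 = 300.78 g.
n(NH4Cl) = 300.78 / 53.492 = 5.6229 mol.
Step 1 (NH4Cl:HCl = 1:1): theoretical n(HCl) = 5.6229 mol; at 64.51% yield, n(HCl) = 3.6274 mol.
Step 2 (HCl:H2O = 4:2): theoretical n(H2O) = 1.8137 mol, so theoretical mass = 1.8137 × 18.016 = 32.675 g.
At 77.34% yield, actual mass of H2O = 32.675 × 0.7734 = 25.271 g.

25.27 g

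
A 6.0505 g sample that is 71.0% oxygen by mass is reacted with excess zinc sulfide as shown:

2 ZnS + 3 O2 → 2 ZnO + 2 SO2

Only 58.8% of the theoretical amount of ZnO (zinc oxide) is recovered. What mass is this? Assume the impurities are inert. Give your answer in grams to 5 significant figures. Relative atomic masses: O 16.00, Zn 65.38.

Pure O2 available = 6.0505 g × 0.710 = 4.29586 g.
M(O2) = 2(16.00) = 32.00 g/mol.
M(ZnO) = 65.38 + 16.00 = 81.38 g/mol.
n(O2) = 4.29586 g / 32.00 g/mol = 0.134245 mol.
From the equation the O2:ZnO mole ratio is 3:2, so n(ZnO) = 0.134245 × 2/3 = 0.0894970 mol.
Mass of ZnO = 0.0894970 mol × 81.38 g/mol = 7.28326 g.
Actual mass collected = 7.28326 g × 0.588 = 4.28256 g.

4.2826 g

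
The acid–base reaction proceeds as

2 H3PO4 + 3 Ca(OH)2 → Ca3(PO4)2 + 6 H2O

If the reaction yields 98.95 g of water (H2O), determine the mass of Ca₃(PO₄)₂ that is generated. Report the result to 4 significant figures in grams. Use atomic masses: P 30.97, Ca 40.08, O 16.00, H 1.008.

M(H2O) = 2(1.008) + 16.00 = 18.016 g/mol.
M(Ca3(PO4)2) = 3(40.08) + 2(30.97) + 8(16.00) = 310.18 g/mol.
n(H2O) = 98.950 g / 18.016 g/mol = 5.4923 mol.
From the equation the H2O:Ca3(PO4)2 mole ratio is 6:1, so n(Ca3(PO4)2) = 5.4923 × 1/6 = 0.91539 mol.
Mass of Ca3(PO4)2 = 0.91539 mol × 310.18 g/mol = 283.94 g.

283.9 g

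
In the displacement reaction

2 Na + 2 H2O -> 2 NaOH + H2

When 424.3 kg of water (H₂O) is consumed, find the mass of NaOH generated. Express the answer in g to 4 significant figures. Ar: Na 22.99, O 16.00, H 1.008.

942000 g

M(H2O) = 2(1.008) + 16.00 = 18.016 g/mol.
M(NaOH) = 22.99 + 16.00 + 1.008 = 39.998 g/mol.
Convert: 424.3 kg = 424300 g.
n(H2O) = 424300 g / 18.016 g/mol = 23551 mol.
From the equation the H2O:NaOH mole ratio is 2:2, so n(NaOH) = 23551 × 2/2 = 23551 mol.
Mass of NaOH = 23551 mol × 39.998 g/mol = 942000 g.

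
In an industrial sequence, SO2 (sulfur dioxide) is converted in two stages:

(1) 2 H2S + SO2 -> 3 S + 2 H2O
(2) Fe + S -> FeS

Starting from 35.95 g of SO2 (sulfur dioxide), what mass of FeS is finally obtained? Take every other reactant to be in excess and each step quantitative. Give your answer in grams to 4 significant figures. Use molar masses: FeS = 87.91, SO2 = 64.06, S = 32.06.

148.0 g

n(SO2) = 35.950 / 64.06 = 0.56119 mol.
Step 1 gives a 1:3 ratio of SO2 to S, so n(S) = 1.6836 mol.
In step 2 the S:FeS ratio is 1:1, so n(FeS) = 1.6836 mol.
Mass of FeS = 1.6836 × 87.91 = 148.00 g.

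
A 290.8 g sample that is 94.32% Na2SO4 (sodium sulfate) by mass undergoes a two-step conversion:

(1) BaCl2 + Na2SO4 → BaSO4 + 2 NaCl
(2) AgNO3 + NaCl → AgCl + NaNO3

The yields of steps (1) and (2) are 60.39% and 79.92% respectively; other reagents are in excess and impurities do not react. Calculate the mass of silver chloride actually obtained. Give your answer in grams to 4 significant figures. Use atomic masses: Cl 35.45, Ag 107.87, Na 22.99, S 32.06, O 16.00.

Pure Na2SO4 = 290.8 × 0.9432 = 274.28 g.
M(Na2SO4) = 2(22.99) + 32.06 + 4(16.00) = 142.04 g/mol.
M(AgCl) = 107.87 + 35.45 = 143.32 g/mol.
n(Na2SO4) = 274.28 / 142.04 = 1.9310 mol.
Step 1 (Na2SO4:NaCl = 1:2): theoretical n(NaCl) = 3.8620 mol; at 60.39% yield, n(NaCl) = 2.3323 mol.
Step 2 (NaCl:AgCl = 1:1): theoretical n(AgCl) = 2.3323 mol, so theoretical mass = 2.3323 × 143.32 = 334.26 g.
At 79.92% yield, actual mass of AgCl = 334.26 × 0.7992 = 267.14 g.

267.1 g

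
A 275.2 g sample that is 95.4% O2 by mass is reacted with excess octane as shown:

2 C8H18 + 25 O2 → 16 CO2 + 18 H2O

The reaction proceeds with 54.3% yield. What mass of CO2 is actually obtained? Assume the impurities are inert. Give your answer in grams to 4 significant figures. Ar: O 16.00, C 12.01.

125.5 g

Pure O2 available = 275.2 g × 0.954 = 262.54 g.
M(O2) = 2(16.00) = 32.00 g/mol.
M(CO2) = 12.01 + 2(16.00) = 44.01 g/mol.
n(O2) = 262.54 g / 32.00 g/mol = 8.2044 mol.
From the equation the O2:CO2 mole ratio is 25:16, so n(CO2) = 8.2044 × 16/25 = 5.2508 mol.
Mass of CO2 = 5.2508 mol × 44.01 g/mol = 231.09 g.
Actual mass collected = 231.09 g × 0.543 = 125.48 g.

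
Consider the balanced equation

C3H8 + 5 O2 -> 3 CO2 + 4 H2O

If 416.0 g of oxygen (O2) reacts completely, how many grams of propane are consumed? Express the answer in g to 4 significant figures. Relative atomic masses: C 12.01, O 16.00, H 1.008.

114.6 g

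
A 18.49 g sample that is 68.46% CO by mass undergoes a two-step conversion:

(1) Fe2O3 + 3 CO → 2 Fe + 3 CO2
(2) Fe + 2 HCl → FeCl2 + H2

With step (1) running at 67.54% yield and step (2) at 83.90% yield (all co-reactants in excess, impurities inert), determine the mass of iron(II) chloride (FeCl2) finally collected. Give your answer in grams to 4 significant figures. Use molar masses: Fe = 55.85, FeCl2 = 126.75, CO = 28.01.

Pure CO = 18.49 × 0.6846 = 12.658 g.
n(CO) = 12.658 / 28.01 = 0.45192 mol.
Step 1 (CO:Fe = 3:2): theoretical n(Fe) = 0.30128 mol; at 67.54% yield, n(Fe) = 0.20348 mol.
Step 2 (Fe:FeCl2 = 1:1): theoretical n(FeCl2) = 0.20348 mol, so theoretical mass = 0.20348 × 126.75 = 25.792 g.
At 83.90% yield, actual mass of FeCl2 = 25.792 × 0.8390 = 21.639 g.

21.64 g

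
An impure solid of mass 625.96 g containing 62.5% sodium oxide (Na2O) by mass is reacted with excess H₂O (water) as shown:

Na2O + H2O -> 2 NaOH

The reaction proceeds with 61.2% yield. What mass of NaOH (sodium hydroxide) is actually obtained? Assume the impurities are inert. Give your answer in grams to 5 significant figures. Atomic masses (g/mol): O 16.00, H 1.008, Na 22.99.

309.03 g

Pure Na2O available = 625.96 g × 0.625 = 391.225 g.
M(Na2O) = 2(22.99) + 16.00 = 61.98 g/mol.
M(NaOH) = 22.99 + 16.00 + 1.008 = 39.998 g/mol.
n(Na2O) = 391.225 g / 61.98 g/mol = 6.31212 mol.
From the equation the Na2O:NaOH mole ratio is 1:2, so n(NaOH) = 6.31212 × 2/1 = 12.6242 mol.
Mass of NaOH = 12.6242 mol × 39.998 g/mol = 504.944 g.
Actual mass collected = 504.944 g × 0.612 = 309.026 g.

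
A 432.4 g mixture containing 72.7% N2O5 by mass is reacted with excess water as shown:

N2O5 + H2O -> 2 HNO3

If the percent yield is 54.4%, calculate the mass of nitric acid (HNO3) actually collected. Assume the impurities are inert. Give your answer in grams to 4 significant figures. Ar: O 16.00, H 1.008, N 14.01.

Pure N2O5 available = 432.4 g × 0.727 = 314.35 g.
M(N2O5) = 2(14.01) + 5(16.00) = 108.02 g/mol.
M(HNO3) = 1.008 + 14.01 + 3(16.00) = 63.018 g/mol.
n(N2O5) = 314.35 g / 108.02 g/mol = 2.9102 mol.
From the equation the N2O5:HNO3 mole ratio is 1:2, so n(HNO3) = 2.9102 × 2/1 = 5.8203 mol.
Mass of HNO3 = 5.8203 mol × 63.018 g/mol = 366.78 g.
Actual mass collected = 366.78 g × 0.544 = 199.53 g.

199.5 g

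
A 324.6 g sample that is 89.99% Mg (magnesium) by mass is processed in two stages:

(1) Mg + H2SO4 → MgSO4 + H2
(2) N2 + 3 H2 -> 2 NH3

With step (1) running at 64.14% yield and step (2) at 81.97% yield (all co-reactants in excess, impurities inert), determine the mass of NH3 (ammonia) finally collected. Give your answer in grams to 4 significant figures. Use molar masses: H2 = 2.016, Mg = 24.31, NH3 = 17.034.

71.74 g

Pure Mg = 324.6 × 0.8999 = 292.11 g.
n(Mg) = 292.11 / 24.31 = 12.016 mol.
Step 1 (Mg:H2 = 1:1): theoretical n(H2) = 12.016 mol; at 64.14% yield, n(H2) = 7.7070 mol.
Step 2 (H2:NH3 = 3:2): theoretical n(NH3) = 5.1380 mol, so theoretical mass = 5.1380 × 17.034 = 87.521 g.
At 81.97% yield, actual mass of NH3 = 87.521 × 0.8197 = 71.741 g.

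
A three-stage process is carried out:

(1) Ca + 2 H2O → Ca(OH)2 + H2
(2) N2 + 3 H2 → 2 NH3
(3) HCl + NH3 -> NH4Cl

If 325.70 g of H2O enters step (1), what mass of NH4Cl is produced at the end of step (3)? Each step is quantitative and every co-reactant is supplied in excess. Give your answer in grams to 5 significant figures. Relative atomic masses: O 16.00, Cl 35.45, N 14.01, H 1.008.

322.35 g

M(H2O) = 2(1.008) + 16.00 = 18.016 g/mol.
M(NH4Cl) = 14.01 + 4(1.008) + 35.45 = 53.492 g/mol.
n(H2O) = 325.70 / 18.016 = 18.0784 mol.
Reaction (1): H2O→H2 ratio 2:1 ⇒ n(H2) = 9.03919 mol.
Reaction (2): H2→NH3 ratio 3:2 ⇒ n(NH3) = 6.02612 mol.
Reaction (3): NH3→NH4Cl ratio 1:1 ⇒ n(NH4Cl) = 6.02612 mol.
Mass of NH4Cl = 6.02612 × 53.492 = 322.349 g.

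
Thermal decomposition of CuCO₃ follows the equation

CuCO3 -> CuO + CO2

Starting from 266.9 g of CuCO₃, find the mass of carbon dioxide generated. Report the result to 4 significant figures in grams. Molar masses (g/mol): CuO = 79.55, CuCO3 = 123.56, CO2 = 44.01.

n(CuCO3) = 266.90 g / 123.56 g/mol = 2.1601 mol.
From the equation the CuCO3:CO2 mole ratio is 1:1, so n(CO2) = 2.1601 × 1/1 = 2.1601 mol.
Mass of CO2 = 2.1601 mol × 44.01 g/mol = 95.065 g.

95.07 g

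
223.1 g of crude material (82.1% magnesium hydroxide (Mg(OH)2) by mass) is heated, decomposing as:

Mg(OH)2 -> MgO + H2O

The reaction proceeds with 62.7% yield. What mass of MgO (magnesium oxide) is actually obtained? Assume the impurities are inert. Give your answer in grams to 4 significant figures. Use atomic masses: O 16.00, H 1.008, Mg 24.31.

79.37 g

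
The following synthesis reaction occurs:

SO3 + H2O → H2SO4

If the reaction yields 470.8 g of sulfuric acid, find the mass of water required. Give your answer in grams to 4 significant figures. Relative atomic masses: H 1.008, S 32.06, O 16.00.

M(H2SO4) = 2(1.008) + 32.06 + 4(16.00) = 98.076 g/mol.
M(H2O) = 2(1.008) + 16.00 = 18.016 g/mol.
n(H2SO4) = 470.80 g / 98.076 g/mol = 4.8004 mol.
From the equation the H2SO4:H2O mole ratio is 1:1, so n(H2O) = 4.8004 × 1/1 = 4.8004 mol.
Mass of H2O = 4.8004 mol × 18.016 g/mol = 86.483 g.

86.48 g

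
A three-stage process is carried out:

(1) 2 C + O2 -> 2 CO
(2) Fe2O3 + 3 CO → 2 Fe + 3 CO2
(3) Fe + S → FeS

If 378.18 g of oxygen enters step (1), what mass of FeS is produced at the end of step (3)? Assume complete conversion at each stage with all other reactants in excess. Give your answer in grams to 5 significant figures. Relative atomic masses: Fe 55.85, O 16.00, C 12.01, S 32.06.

M(O2) = 2(16.00) = 32.00 g/mol.
M(FeS) = 55.85 + 32.06 = 87.91 g/mol.
n(O2) = 378.18 / 32.00 = 11.8181 mol.
Reaction (1): O2→CO ratio 1:2 ⇒ n(CO) = 23.6363 mol.
Reaction (2): CO→Fe ratio 3:2 ⇒ n(Fe) = 15.7575 mol.
Reaction (3): Fe→FeS ratio 1:1 ⇒ n(FeS) = 15.7575 mol.
Mass of FeS = 15.7575 × 87.91 = 1385.24 g.

1385.2 g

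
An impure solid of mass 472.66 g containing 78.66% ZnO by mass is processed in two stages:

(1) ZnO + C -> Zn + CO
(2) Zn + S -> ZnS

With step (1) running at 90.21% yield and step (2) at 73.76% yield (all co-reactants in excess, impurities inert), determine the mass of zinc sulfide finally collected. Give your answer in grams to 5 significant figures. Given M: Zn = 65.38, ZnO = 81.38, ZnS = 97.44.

Pure ZnO = 472.66 × 0.7866 = 371.794 g.
n(ZnO) = 371.794 / 81.38 = 4.56862 mol.
Step 1 (ZnO:Zn = 1:1): theoretical n(Zn) = 4.56862 mol; at 90.21% yield, n(Zn) = 4.12135 mol.
Step 2 (Zn:ZnS = 1:1): theoretical n(ZnS) = 4.12135 mol, so theoretical mass = 4.12135 × 97.44 = 401.585 g.
At 73.76% yield, actual mass of ZnS = 401.585 × 0.7376 = 296.209 g.

296.21 g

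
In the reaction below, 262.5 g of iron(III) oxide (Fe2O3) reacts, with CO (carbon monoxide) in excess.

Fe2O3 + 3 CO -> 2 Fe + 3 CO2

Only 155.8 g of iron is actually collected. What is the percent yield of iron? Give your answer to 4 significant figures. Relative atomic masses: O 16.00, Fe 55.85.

84.86 %

M(Fe2O3) = 2(55.85) + 3(16.00) = 159.70 g/mol.
M(Fe) = 55.85 g/mol.
n(Fe2O3) = 262.50 g / 159.70 g/mol = 1.6437 mol.
From the equation the Fe2O3:Fe mole ratio is 1:2, so n(Fe) = 1.6437 × 2/1 = 3.2874 mol.
Mass of Fe = 3.2874 mol × 55.85 g/mol = 183.60 g.
This is the theoretical yield. Percent yield = 155.8 g / 183.60 g × 100% = 84.857%.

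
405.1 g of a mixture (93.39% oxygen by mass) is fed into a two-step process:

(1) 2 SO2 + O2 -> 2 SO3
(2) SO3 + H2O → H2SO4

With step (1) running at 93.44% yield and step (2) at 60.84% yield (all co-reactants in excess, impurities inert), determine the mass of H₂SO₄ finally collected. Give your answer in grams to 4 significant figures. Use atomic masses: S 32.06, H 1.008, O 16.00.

Pure O2 = 405.1 × 0.9339 = 378.32 g.
M(O2) = 2(16.00) = 32.00 g/mol.
M(H2SO4) = 2(1.008) + 32.06 + 4(16.00) = 98.076 g/mol.
n(O2) = 378.32 / 32.00 = 11.823 mol.
Step 1 (O2:SO3 = 1:2): theoretical n(SO3) = 23.645 mol; at 93.44% yield, n(SO3) = 22.094 mol.
Step 2 (SO3:H2SO4 = 1:1): theoretical n(H2SO4) = 22.094 mol, so theoretical mass = 22.094 × 98.076 = 2166.9 g.
At 60.84% yield, actual mass of H2SO4 = 2166.9 × 0.6084 = 1318.3 g.

1318 g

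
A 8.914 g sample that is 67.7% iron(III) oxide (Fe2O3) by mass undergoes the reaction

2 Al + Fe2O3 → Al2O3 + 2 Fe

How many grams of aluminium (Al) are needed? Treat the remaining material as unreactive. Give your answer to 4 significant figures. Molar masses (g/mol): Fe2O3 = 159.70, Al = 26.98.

2.039 g

Mass of pure Fe2O3 = 8.914 g × 0.677 = 6.0348 g.
n(Fe2O3) = 6.0348 g / 159.70 g/mol = 0.037788 mol.
From the equation the Fe2O3:Al mole ratio is 1:2, so n(Al) = 0.037788 × 2/1 = 0.075576 mol.
Mass of Al = 0.075576 mol × 26.98 g/mol = 2.0391 g.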